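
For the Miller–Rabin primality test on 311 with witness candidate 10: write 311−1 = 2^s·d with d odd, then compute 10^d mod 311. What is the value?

1

311 − 1 = 310 = 2^1 · 155, so d = 155.
10^1 ≡ 10 (mod 311)
10^2 ≡ 10^2 = 100 ≡ 100 (mod 311)
10^4 ≡ 100^2 = 10000 ≡ 48 (mod 311)
10^8 ≡ 48^2 = 2304 ≡ 127 (mod 311)
10^16 ≡ 127^2 = 16129 ≡ 268 (mod 311)
10^32 ≡ 268^2 = 71824 ≡ 294 (mod 311)
10^64 ≡ 294^2 = 86436 ≡ 289 (mod 311)
10^128 ≡ 289^2 = 83521 ≡ 173 (mod 311)
155 = 128 + 16 + 8 + 2 + 1 in binary powers of 2.
So 10^155 ≡ 173 · 268 · 127 · 100 · 10 ≡ 1 (mod 311).
Since 10^d ≡ 1 (mod 311), base 10 does not prove 311 composite.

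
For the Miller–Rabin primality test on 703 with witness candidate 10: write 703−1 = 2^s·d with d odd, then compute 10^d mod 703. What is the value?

703 − 1 = 702 = 2^1 · 351, so d = 351.
10^1 ≡ 10 (mod 703)
10^2 ≡ 10^2 = 100 ≡ 100 (mod 703)
10^4 ≡ 100^2 = 10000 ≡ 158 (mod 703)
10^8 ≡ 158^2 = 24964 ≡ 359 (mod 703)
10^16 ≡ 359^2 = 128881 ≡ 232 (mod 703)
10^32 ≡ 232^2 = 53824 ≡ 396 (mod 703)
10^64 ≡ 396^2 = 156816 ≡ 47 (mod 703)
10^128 ≡ 47^2 = 2209 ≡ 100 (mod 703)
10^256 ≡ 100^2 = 10000 ≡ 158 (mod 703)
351 = 256 + 64 + 16 + 8 + 4 + 2 + 1 in binary powers of 2.
So 10^351 ≡ 158 · 47 · 232 · 359 · 158 · 100 · 10 ≡ 75 (mod 703).
Squaring chain: 75; never reaches −1, so base 10 is a Miller–Rabin witness that 703 is composite.

75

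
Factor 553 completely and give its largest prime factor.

79

553 = 7 · 79
79 is prime.
So 553 = 7 · 79; the largest prime factor is 79.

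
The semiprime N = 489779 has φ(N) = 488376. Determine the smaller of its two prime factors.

647

φ(n) = (p−1)(q−1) = n − (p+q) + 1, so p + q = 489779 − 488376 + 1 = 1404.
p and q are the roots of t² − 1404t + 489779 = 0.
Discriminant: 1404² − 4·489779 = 1971216 − 1959116 = 12100; √12100 = 110.
q = (1404 − 110)/2 = 647, p = (1404 + 110)/2 = 757.
Check: 647 · 757 = 489779.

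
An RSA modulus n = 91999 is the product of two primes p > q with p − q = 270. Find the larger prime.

467

Since p = q + 270, we have 91999 = q(q + 270), so q² + 270q − 91999 = 0.
Discriminant: 270² + 4·91999 = 72900 + 367996 = 440896; √440896 = 664.
q = (−270 + 664)/2 = 197, and p = q + 270 = 467.
Check: 197 · 467 = 91999.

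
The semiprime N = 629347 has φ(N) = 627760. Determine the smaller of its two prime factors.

761

φ(n) = (p−1)(q−1) = n − (p+q) + 1, so p + q = 629347 − 627760 + 1 = 1588.
p and q are the roots of t² − 1588t + 629347 = 0.
Discriminant: 1588² − 4·629347 = 2521744 − 2517388 = 4356; √4356 = 66.
q = (1588 − 66)/2 = 761, p = (1588 + 66)/2 = 827.
Check: 761 · 827 = 629347.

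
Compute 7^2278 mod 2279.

982

7^1 ≡ 7 (mod 2279)
7^2 ≡ 7^2 = 49 ≡ 49 (mod 2279)
7^4 ≡ 49^2 = 2401 ≡ 122 (mod 2279)
7^8 ≡ 122^2 = 14884 ≡ 1210 (mod 2279)
7^16 ≡ 1210^2 = 1464100 ≡ 982 (mod 2279)
7^32 ≡ 982^2 = 964324 ≡ 307 (mod 2279)
7^64 ≡ 307^2 = 94249 ≡ 810 (mod 2279)
7^128 ≡ 810^2 = 656100 ≡ 2027 (mod 2279)
7^256 ≡ 2027^2 = 4108729 ≡ 1971 (mod 2279)
7^512 ≡ 1971^2 = 3884841 ≡ 1425 (mod 2279)
7^1024 ≡ 1425^2 = 2030625 ≡ 36 (mod 2279)
7^2048 ≡ 36^2 = 1296 ≡ 1296 (mod 2279)
2278 = 2048 + 128 + 64 + 32 + 4 + 2 in binary powers of 2.
So 7^2278 ≡ 1296 · 2027 · 810 · 307 · 122 · 49 ≡ 982 (mod 2279).
Since 982 ≠ 1, base 7 is a Fermat witness: 2279 is composite.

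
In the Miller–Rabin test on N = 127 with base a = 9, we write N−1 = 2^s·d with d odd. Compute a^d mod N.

1

127 − 1 = 126 = 2^1 · 63, so d = 63.
9^1 ≡ 9 (mod 127)
9^2 ≡ 9^2 = 81 ≡ 81 (mod 127)
9^4 ≡ 81^2 = 6561 ≡ 84 (mod 127)
9^8 ≡ 84^2 = 7056 ≡ 71 (mod 127)
9^16 ≡ 71^2 = 5041 ≡ 88 (mod 127)
9^32 ≡ 88^2 = 7744 ≡ 124 (mod 127)
63 = 32 + 16 + 8 + 4 + 2 + 1 in binary powers of 2.
So 9^63 ≡ 124 · 88 · 71 · 84 · 81 · 9 ≡ 1 (mod 127).
Since 9^d ≡ 1 (mod 127), base 9 does not prove 127 composite.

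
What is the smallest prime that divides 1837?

1837 is odd.
Digit sum 19, not divisible by 3.
Ends in 7: not divisible by 5.
7: 1837 = 7·262 + 3
11: 1837 = 11·167

11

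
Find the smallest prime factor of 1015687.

1015687 is odd.
Digit sum 28, not divisible by 3.
Ends in 7: not divisible by 5.
7: 1015687 = 7·145098 + 1
11: 1015687 = 11·92335 + 2
13: 1015687 = 13·78129 + 10
17: 1015687 = 17·59746 + 5
19: 1015687 = 19·53457 + 4
23: 1015687 = 23·44160 + 7
29: 1015687 = 29·35023 + 20
31: 1015687 = 31·32764 + 3
37: 1015687 = 37·27451

37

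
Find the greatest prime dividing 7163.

29

7163 = 13 · 551
551 = 19 · 29
29 is prime.
So 7163 = 13 · 19 · 29; the largest prime factor is 29.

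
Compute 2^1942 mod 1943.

2^1 ≡ 2 (mod 1943)
2^2 ≡ 2^2 = 4 ≡ 4 (mod 1943)
2^4 ≡ 4^2 = 16 ≡ 16 (mod 1943)
2^8 ≡ 16^2 = 256 ≡ 256 (mod 1943)
2^16 ≡ 256^2 = 65536 ≡ 1417 (mod 1943)
2^32 ≡ 1417^2 = 2007889 ≡ 770 (mod 1943)
2^64 ≡ 770^2 = 592900 ≡ 285 (mod 1943)
2^128 ≡ 285^2 = 81225 ≡ 1562 (mod 1943)
2^256 ≡ 1562^2 = 2439844 ≡ 1379 (mod 1943)
2^512 ≡ 1379^2 = 1901641 ≡ 1387 (mod 1943)
2^1024 ≡ 1387^2 = 1923769 ≡ 199 (mod 1943)
1942 = 1024 + 512 + 256 + 128 + 16 + 4 + 2 in binary powers of 2.
So 2^1942 ≡ 199 · 1387 · 1379 · 1562 · 1417 · 16 · 4 ≡ 1430 (mod 1943).
Since 1430 ≠ 1, base 2 is a Fermat witness: 1943 is composite.

1430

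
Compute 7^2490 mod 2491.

713

7^1 ≡ 7 (mod 2491)
7^2 ≡ 7^2 = 49 ≡ 49 (mod 2491)
7^4 ≡ 49^2 = 2401 ≡ 2401 (mod 2491)
7^8 ≡ 2401^2 = 5764801 ≡ 627 (mod 2491)
7^16 ≡ 627^2 = 393129 ≡ 2042 (mod 2491)
7^32 ≡ 2042^2 = 4169764 ≡ 2321 (mod 2491)
7^64 ≡ 2321^2 = 5387041 ≡ 1499 (mod 2491)
7^128 ≡ 1499^2 = 2247001 ≡ 119 (mod 2491)
7^256 ≡ 119^2 = 14161 ≡ 1706 (mod 2491)
7^512 ≡ 1706^2 = 2910436 ≡ 948 (mod 2491)
7^1024 ≡ 948^2 = 898704 ≡ 1944 (mod 2491)
7^2048 ≡ 1944^2 = 3779136 ≡ 289 (mod 2491)
2490 = 2048 + 256 + 128 + 32 + 16 + 8 + 2 in binary powers of 2.
So 7^2490 ≡ 289 · 1706 · 119 · 2321 · 2042 · 627 · 49 ≡ 713 (mod 2491).
Since 713 ≠ 1, base 7 is a Fermat witness: 2491 is composite.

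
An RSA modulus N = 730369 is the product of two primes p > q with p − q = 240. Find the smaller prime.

Since p = q + 240, we have 730369 = q(q + 240), so q² + 240q − 730369 = 0.
Discriminant: 240² + 4·730369 = 57600 + 2921476 = 2979076; √2979076 = 1726.
q = (−240 + 1726)/2 = 743, and p = q + 240 = 983.
Check: 743 · 983 = 730369.

743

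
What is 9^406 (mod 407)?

9^1 ≡ 9 (mod 407)
9^2 ≡ 9^2 = 81 ≡ 81 (mod 407)
9^4 ≡ 81^2 = 6561 ≡ 49 (mod 407)
9^8 ≡ 49^2 = 2401 ≡ 366 (mod 407)
9^16 ≡ 366^2 = 133956 ≡ 53 (mod 407)
9^32 ≡ 53^2 = 2809 ≡ 367 (mod 407)
9^64 ≡ 367^2 = 134689 ≡ 379 (mod 407)
9^128 ≡ 379^2 = 143641 ≡ 377 (mod 407)
9^256 ≡ 377^2 = 142129 ≡ 86 (mod 407)
406 = 256 + 128 + 16 + 4 + 2 in binary powers of 2.
So 9^406 ≡ 86 · 377 · 53 · 49 · 81 ≡ 9 (mod 407).
Since 9 ≠ 1, base 9 is a Fermat witness: 407 is composite.

9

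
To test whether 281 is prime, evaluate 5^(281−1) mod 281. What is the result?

1

5^1 ≡ 5 (mod 281)
5^2 ≡ 5^2 = 25 ≡ 25 (mod 281)
5^4 ≡ 25^2 = 625 ≡ 63 (mod 281)
5^8 ≡ 63^2 = 3969 ≡ 35 (mod 281)
5^16 ≡ 35^2 = 1225 ≡ 101 (mod 281)
5^32 ≡ 101^2 = 10201 ≡ 85 (mod 281)
5^64 ≡ 85^2 = 7225 ≡ 200 (mod 281)
5^128 ≡ 200^2 = 40000 ≡ 98 (mod 281)
5^256 ≡ 98^2 = 9604 ≡ 50 (mod 281)
280 = 256 + 16 + 8 in binary powers of 2.
So 5^280 ≡ 50 · 101 · 35 ≡ 1 (mod 281).
Since the result is 1, base 5 gives no evidence that 281 is composite.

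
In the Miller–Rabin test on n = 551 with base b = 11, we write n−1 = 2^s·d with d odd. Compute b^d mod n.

551 − 1 = 550 = 2^1 · 275, so d = 275.
11^1 ≡ 11 (mod 551)
11^2 ≡ 11^2 = 121 ≡ 121 (mod 551)
11^4 ≡ 121^2 = 14641 ≡ 315 (mod 551)
11^8 ≡ 315^2 = 99225 ≡ 45 (mod 551)
11^16 ≡ 45^2 = 2025 ≡ 372 (mod 551)
11^32 ≡ 372^2 = 138384 ≡ 83 (mod 551)
11^64 ≡ 83^2 = 6889 ≡ 277 (mod 551)
11^128 ≡ 277^2 = 76729 ≡ 140 (mod 551)
11^256 ≡ 140^2 = 19600 ≡ 315 (mod 551)
275 = 256 + 16 + 2 + 1 in binary powers of 2.
So 11^275 ≡ 315 · 372 · 121 · 11 ≡ 520 (mod 551).
Squaring chain: 520; never reaches −1, so base 11 is a Miller–Rabin witness that 551 is composite.

520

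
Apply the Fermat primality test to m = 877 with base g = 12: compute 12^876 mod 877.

12^1 ≡ 12 (mod 877)
12^2 ≡ 12^2 = 144 ≡ 144 (mod 877)
12^4 ≡ 144^2 = 20736 ≡ 565 (mod 877)
12^8 ≡ 565^2 = 319225 ≡ 874 (mod 877)
12^16 ≡ 874^2 = 763876 ≡ 9 (mod 877)
12^32 ≡ 9^2 = 81 ≡ 81 (mod 877)
12^64 ≡ 81^2 = 6561 ≡ 422 (mod 877)
12^128 ≡ 422^2 = 178084 ≡ 53 (mod 877)
12^256 ≡ 53^2 = 2809 ≡ 178 (mod 877)
12^512 ≡ 178^2 = 31684 ≡ 112 (mod 877)
876 = 512 + 256 + 64 + 32 + 8 + 4 in binary powers of 2.
So 12^876 ≡ 112 · 178 · 422 · 81 · 874 · 565 ≡ 1 (mod 877).
Since the result is 1, base 12 gives no evidence that 877 is composite.

1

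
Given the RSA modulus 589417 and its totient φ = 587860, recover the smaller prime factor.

φ(n) = (p−1)(q−1) = n − (p+q) + 1, so p + q = 589417 − 587860 + 1 = 1558.
p and q are the roots of t² − 1558t + 589417 = 0.
Discriminant: 1558² − 4·589417 = 2427364 − 2357668 = 69696; √69696 = 264.
q = (1558 − 264)/2 = 647, p = (1558 + 264)/2 = 911.
Check: 647 · 911 = 589417.

647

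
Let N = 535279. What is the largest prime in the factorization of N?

37

535279 = 17 · 31487
31487 = 23 · 1369
1369 = 37 · 37
37 = 37 · 1
So 535279 = 17 · 23 · 37^2; the largest prime factor is 37.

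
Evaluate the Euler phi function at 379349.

Factor: 379349 = 29 · 103 · 127.
φ(379349) = (29−1) · (103−1) · (127−1) = 28 · 102 · 126 = 359856.

359856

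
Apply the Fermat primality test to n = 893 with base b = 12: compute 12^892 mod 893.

12^1 ≡ 12 (mod 893)
12^2 ≡ 12^2 = 144 ≡ 144 (mod 893)
12^4 ≡ 144^2 = 20736 ≡ 197 (mod 893)
12^8 ≡ 197^2 = 38809 ≡ 410 (mod 893)
12^16 ≡ 410^2 = 168100 ≡ 216 (mod 893)
12^32 ≡ 216^2 = 46656 ≡ 220 (mod 893)
12^64 ≡ 220^2 = 48400 ≡ 178 (mod 893)
12^128 ≡ 178^2 = 31684 ≡ 429 (mod 893)
12^256 ≡ 429^2 = 184041 ≡ 83 (mod 893)
12^512 ≡ 83^2 = 6889 ≡ 638 (mod 893)
892 = 512 + 256 + 64 + 32 + 16 + 8 + 4 in binary powers of 2.
So 12^892 ≡ 638 · 83 · 178 · 220 · 216 · 410 · 197 ≡ 178 (mod 893).
Since 178 ≠ 1, base 12 is a Fermat witness: 893 is composite.

178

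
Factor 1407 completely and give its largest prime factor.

1407 = 3 · 469
469 = 7 · 67
67 is prime.
So 1407 = 3 · 7 · 67; the largest prime factor is 67.

67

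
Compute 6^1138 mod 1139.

6^1 ≡ 6 (mod 1139)
6^2 ≡ 6^2 = 36 ≡ 36 (mod 1139)
6^4 ≡ 36^2 = 1296 ≡ 157 (mod 1139)
6^8 ≡ 157^2 = 24649 ≡ 730 (mod 1139)
6^16 ≡ 730^2 = 532900 ≡ 987 (mod 1139)
6^32 ≡ 987^2 = 974169 ≡ 324 (mod 1139)
6^64 ≡ 324^2 = 104976 ≡ 188 (mod 1139)
6^128 ≡ 188^2 = 35344 ≡ 35 (mod 1139)
6^256 ≡ 35^2 = 1225 ≡ 86 (mod 1139)
6^512 ≡ 86^2 = 7396 ≡ 562 (mod 1139)
6^1024 ≡ 562^2 = 315844 ≡ 341 (mod 1139)
1138 = 1024 + 64 + 32 + 16 + 2 in binary powers of 2.
So 6^1138 ≡ 341 · 188 · 324 · 987 · 36 ≡ 920 (mod 1139).
Since 920 ≠ 1, base 6 is a Fermat witness: 1139 is composite.

920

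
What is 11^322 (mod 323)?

11^1 ≡ 11 (mod 323)
11^2 ≡ 11^2 = 121 ≡ 121 (mod 323)
11^4 ≡ 121^2 = 14641 ≡ 106 (mod 323)
11^8 ≡ 106^2 = 11236 ≡ 254 (mod 323)
11^16 ≡ 254^2 = 64516 ≡ 239 (mod 323)
11^32 ≡ 239^2 = 57121 ≡ 273 (mod 323)
11^64 ≡ 273^2 = 74529 ≡ 239 (mod 323)
11^128 ≡ 239^2 = 57121 ≡ 273 (mod 323)
11^256 ≡ 273^2 = 74529 ≡ 239 (mod 323)
322 = 256 + 64 + 2 in binary powers of 2.
So 11^322 ≡ 239 · 239 · 121 ≡ 87 (mod 323).
Since 87 ≠ 1, base 11 is a Fermat witness: 323 is composite.

87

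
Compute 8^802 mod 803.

8^1 ≡ 8 (mod 803)
8^2 ≡ 8^2 = 64 ≡ 64 (mod 803)
8^4 ≡ 64^2 = 4096 ≡ 81 (mod 803)
8^8 ≡ 81^2 = 6561 ≡ 137 (mod 803)
8^16 ≡ 137^2 = 18769 ≡ 300 (mod 803)
8^32 ≡ 300^2 = 90000 ≡ 64 (mod 803)
8^64 ≡ 64^2 = 4096 ≡ 81 (mod 803)
8^128 ≡ 81^2 = 6561 ≡ 137 (mod 803)
8^256 ≡ 137^2 = 18769 ≡ 300 (mod 803)
8^512 ≡ 300^2 = 90000 ≡ 64 (mod 803)
802 = 512 + 256 + 32 + 2 in binary powers of 2.
So 8^802 ≡ 64 · 300 · 64 · 64 ≡ 592 (mod 803).
Since 592 ≠ 1, base 8 is a Fermat witness: 803 is composite.

592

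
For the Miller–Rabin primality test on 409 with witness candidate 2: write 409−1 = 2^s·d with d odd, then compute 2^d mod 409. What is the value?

143

409 − 1 = 408 = 2^3 · 51, so d = 51.
2^1 ≡ 2 (mod 409)
2^2 ≡ 2^2 = 4 ≡ 4 (mod 409)
2^4 ≡ 4^2 = 16 ≡ 16 (mod 409)
2^8 ≡ 16^2 = 256 ≡ 256 (mod 409)
2^16 ≡ 256^2 = 65536 ≡ 96 (mod 409)
2^32 ≡ 96^2 = 9216 ≡ 218 (mod 409)
51 = 32 + 16 + 2 + 1 in binary powers of 2.
So 2^51 ≡ 218 · 96 · 4 · 2 ≡ 143 (mod 409).
Squaring chain: 143 → 408 → 1; reaches −1, so base 2 does not prove 409 composite.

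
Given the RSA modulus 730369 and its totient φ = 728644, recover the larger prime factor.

φ(n) = (p−1)(q−1) = n − (p+q) + 1, so p + q = 730369 − 728644 + 1 = 1726.
p and q are the roots of t² − 1726t + 730369 = 0.
Discriminant: 1726² − 4·730369 = 2979076 − 2921476 = 57600; √57600 = 240.
q = (1726 − 240)/2 = 743, p = (1726 + 240)/2 = 983.
Check: 743 · 983 = 730369.

983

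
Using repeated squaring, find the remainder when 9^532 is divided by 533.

9^1 ≡ 9 (mod 533)
9^2 ≡ 9^2 = 81 ≡ 81 (mod 533)
9^4 ≡ 81^2 = 6561 ≡ 165 (mod 533)
9^8 ≡ 165^2 = 27225 ≡ 42 (mod 533)
9^16 ≡ 42^2 = 1764 ≡ 165 (mod 533)
9^32 ≡ 165^2 = 27225 ≡ 42 (mod 533)
9^64 ≡ 42^2 = 1764 ≡ 165 (mod 533)
9^128 ≡ 165^2 = 27225 ≡ 42 (mod 533)
9^256 ≡ 42^2 = 1764 ≡ 165 (mod 533)
9^512 ≡ 165^2 = 27225 ≡ 42 (mod 533)
532 = 512 + 16 + 4 in binary powers of 2.
So 9^532 ≡ 42 · 165 · 165 ≡ 165 (mod 533).
Since 165 ≠ 1, base 9 is a Fermat witness: 533 is composite.

165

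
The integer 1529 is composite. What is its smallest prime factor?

11

1529 is odd.
Digit sum 17, not divisible by 3.
Ends in 9: not divisible by 5.
7: 1529 = 7·218 + 3
11: 1529 = 11·139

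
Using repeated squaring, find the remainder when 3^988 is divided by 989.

685

3^1 ≡ 3 (mod 989)
3^2 ≡ 3^2 = 9 ≡ 9 (mod 989)
3^4 ≡ 9^2 = 81 ≡ 81 (mod 989)
3^8 ≡ 81^2 = 6561 ≡ 627 (mod 989)
3^16 ≡ 627^2 = 393129 ≡ 496 (mod 989)
3^32 ≡ 496^2 = 246016 ≡ 744 (mod 989)
3^64 ≡ 744^2 = 553536 ≡ 685 (mod 989)
3^128 ≡ 685^2 = 469225 ≡ 439 (mod 989)
3^256 ≡ 439^2 = 192721 ≡ 855 (mod 989)
3^512 ≡ 855^2 = 731025 ≡ 154 (mod 989)
988 = 512 + 256 + 128 + 64 + 16 + 8 + 4 in binary powers of 2.
So 3^988 ≡ 154 · 855 · 439 · 685 · 496 · 627 · 81 ≡ 685 (mod 989).
Since 685 ≠ 1, base 3 is a Fermat witness: 989 is composite.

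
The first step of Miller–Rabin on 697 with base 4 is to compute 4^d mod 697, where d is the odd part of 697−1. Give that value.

697 − 1 = 696 = 2^3 · 87, so d = 87.
4^1 ≡ 4 (mod 697)
4^2 ≡ 4^2 = 16 ≡ 16 (mod 697)
4^4 ≡ 16^2 = 256 ≡ 256 (mod 697)
4^8 ≡ 256^2 = 65536 ≡ 18 (mod 697)
4^16 ≡ 18^2 = 324 ≡ 324 (mod 697)
4^32 ≡ 324^2 = 104976 ≡ 426 (mod 697)
4^64 ≡ 426^2 = 181476 ≡ 256 (mod 697)
87 = 64 + 16 + 4 + 2 + 1 in binary powers of 2.
So 4^87 ≡ 256 · 324 · 256 · 16 · 4 ≡ 353 (mod 697).
Squaring chain: 353 → 543 → 18; never reaches −1, so base 4 is a Miller–Rabin witness that 697 is composite.

353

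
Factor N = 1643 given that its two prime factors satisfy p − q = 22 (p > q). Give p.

Since p = q + 22, we have 1643 = q(q + 22), so q² + 22q − 1643 = 0.
Discriminant: 22² + 4·1643 = 484 + 6572 = 7056; √7056 = 84.
q = (−22 + 84)/2 = 31, and p = q + 22 = 53.
Check: 31 · 53 = 1643.

53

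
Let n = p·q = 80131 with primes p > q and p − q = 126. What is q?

227

Since p = q + 126, we have 80131 = q(q + 126), so q² + 126q − 80131 = 0.
Discriminant: 126² + 4·80131 = 15876 + 320524 = 336400; √336400 = 580.
q = (−126 + 580)/2 = 227, and p = q + 126 = 353.
Check: 227 · 353 = 80131.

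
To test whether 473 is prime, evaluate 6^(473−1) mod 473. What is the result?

6^1 ≡ 6 (mod 473)
6^2 ≡ 6^2 = 36 ≡ 36 (mod 473)
6^4 ≡ 36^2 = 1296 ≡ 350 (mod 473)
6^8 ≡ 350^2 = 122500 ≡ 466 (mod 473)
6^16 ≡ 466^2 = 217156 ≡ 49 (mod 473)
6^32 ≡ 49^2 = 2401 ≡ 36 (mod 473)
6^64 ≡ 36^2 = 1296 ≡ 350 (mod 473)
6^128 ≡ 350^2 = 122500 ≡ 466 (mod 473)
6^256 ≡ 466^2 = 217156 ≡ 49 (mod 473)
472 = 256 + 128 + 64 + 16 + 8 in binary powers of 2.
So 6^472 ≡ 49 · 466 · 350 · 49 · 466 ≡ 135 (mod 473).
Since 135 ≠ 1, base 6 is a Fermat witness: 473 is composite.

135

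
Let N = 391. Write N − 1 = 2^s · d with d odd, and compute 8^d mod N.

257

391 − 1 = 390 = 2^1 · 195, so d = 195.
8^1 ≡ 8 (mod 391)
8^2 ≡ 8^2 = 64 ≡ 64 (mod 391)
8^4 ≡ 64^2 = 4096 ≡ 186 (mod 391)
8^8 ≡ 186^2 = 34596 ≡ 188 (mod 391)
8^16 ≡ 188^2 = 35344 ≡ 154 (mod 391)
8^32 ≡ 154^2 = 23716 ≡ 256 (mod 391)
8^64 ≡ 256^2 = 65536 ≡ 239 (mod 391)
8^128 ≡ 239^2 = 57121 ≡ 35 (mod 391)
195 = 128 + 64 + 2 + 1 in binary powers of 2.
So 8^195 ≡ 35 · 239 · 64 · 8 ≡ 257 (mod 391).
Squaring chain: 257; never reaches −1, so base 8 is a Miller–Rabin witness that 391 is composite.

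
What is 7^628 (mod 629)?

7^1 ≡ 7 (mod 629)
7^2 ≡ 7^2 = 49 ≡ 49 (mod 629)
7^4 ≡ 49^2 = 2401 ≡ 514 (mod 629)
7^8 ≡ 514^2 = 264196 ≡ 16 (mod 629)
7^16 ≡ 16^2 = 256 ≡ 256 (mod 629)
7^32 ≡ 256^2 = 65536 ≡ 120 (mod 629)
7^64 ≡ 120^2 = 14400 ≡ 562 (mod 629)
7^128 ≡ 562^2 = 315844 ≡ 86 (mod 629)
7^256 ≡ 86^2 = 7396 ≡ 477 (mod 629)
7^512 ≡ 477^2 = 227529 ≡ 460 (mod 629)
628 = 512 + 64 + 32 + 16 + 4 in binary powers of 2.
So 7^628 ≡ 460 · 562 · 120 · 256 · 514 ≡ 293 (mod 629).
Since 293 ≠ 1, base 7 is a Fermat witness: 629 is composite.

293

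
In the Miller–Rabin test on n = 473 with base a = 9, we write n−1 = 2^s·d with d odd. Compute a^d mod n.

203

473 − 1 = 472 = 2^3 · 59, so d = 59.
9^1 ≡ 9 (mod 473)
9^2 ≡ 9^2 = 81 ≡ 81 (mod 473)
9^4 ≡ 81^2 = 6561 ≡ 412 (mod 473)
9^8 ≡ 412^2 = 169744 ≡ 410 (mod 473)
9^16 ≡ 410^2 = 168100 ≡ 185 (mod 473)
9^32 ≡ 185^2 = 34225 ≡ 169 (mod 473)
59 = 32 + 16 + 8 + 2 + 1 in binary powers of 2.
So 9^59 ≡ 169 · 185 · 410 · 81 · 9 ≡ 203 (mod 473).
Squaring chain: 203 → 58 → 53; never reaches −1, so base 9 is a Miller–Rabin witness that 473 is composite.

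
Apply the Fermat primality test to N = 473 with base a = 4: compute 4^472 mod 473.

4^1 ≡ 4 (mod 473)
4^2 ≡ 4^2 = 16 ≡ 16 (mod 473)
4^4 ≡ 16^2 = 256 ≡ 256 (mod 473)
4^8 ≡ 256^2 = 65536 ≡ 262 (mod 473)
4^16 ≡ 262^2 = 68644 ≡ 59 (mod 473)
4^32 ≡ 59^2 = 3481 ≡ 170 (mod 473)
4^64 ≡ 170^2 = 28900 ≡ 47 (mod 473)
4^128 ≡ 47^2 = 2209 ≡ 317 (mod 473)
4^256 ≡ 317^2 = 100489 ≡ 213 (mod 473)
472 = 256 + 128 + 64 + 16 + 8 in binary powers of 2.
So 4^472 ≡ 213 · 317 · 47 · 59 · 262 ≡ 236 (mod 473).
Since 236 ≠ 1, base 4 is a Fermat witness: 473 is composite.

236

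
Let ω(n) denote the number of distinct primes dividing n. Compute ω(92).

92 = 2^2 · 23
92 = 2^2 · 23, which has 2 distinct prime factors.

2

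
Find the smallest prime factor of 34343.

61

34343 is odd.
Digit sum 17, not divisible by 3.
Ends in 3: not divisible by 5.
7: 34343 = 7·4906 + 1
11: 34343 = 11·3122 + 1
13: 34343 = 13·2641 + 10
17: 34343 = 17·2020 + 3
19: 34343 = 19·1807 + 10
23: 34343 = 23·1493 + 4
29: 34343 = 29·1184 + 7
31: 34343 = 31·1107 + 26
37: 34343 = 37·928 + 7
41: 34343 = 41·837 + 26
43: 34343 = 43·798 + 29
47: 34343 = 47·730 + 33
53: 34343 = 53·647 + 52
59: 34343 = 59·582 + 5
61: 34343 = 61·563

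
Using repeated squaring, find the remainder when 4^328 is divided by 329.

4^1 ≡ 4 (mod 329)
4^2 ≡ 4^2 = 16 ≡ 16 (mod 329)
4^4 ≡ 16^2 = 256 ≡ 256 (mod 329)
4^8 ≡ 256^2 = 65536 ≡ 65 (mod 329)
4^16 ≡ 65^2 = 4225 ≡ 277 (mod 329)
4^32 ≡ 277^2 = 76729 ≡ 72 (mod 329)
4^64 ≡ 72^2 = 5184 ≡ 249 (mod 329)
4^128 ≡ 249^2 = 62001 ≡ 149 (mod 329)
4^256 ≡ 149^2 = 22201 ≡ 158 (mod 329)
328 = 256 + 64 + 8 in binary powers of 2.
So 4^328 ≡ 158 · 249 · 65 ≡ 242 (mod 329).
Since 242 ≠ 1, base 4 is a Fermat witness: 329 is composite.

242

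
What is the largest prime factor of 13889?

13889 = 17 · 817
817 = 19 · 43
43 is prime.
So 13889 = 17 · 19 · 43; the largest prime factor is 43.

43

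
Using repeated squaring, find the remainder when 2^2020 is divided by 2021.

2^1 ≡ 2 (mod 2021)
2^2 ≡ 2^2 = 4 ≡ 4 (mod 2021)
2^4 ≡ 4^2 = 16 ≡ 16 (mod 2021)
2^8 ≡ 16^2 = 256 ≡ 256 (mod 2021)
2^16 ≡ 256^2 = 65536 ≡ 864 (mod 2021)
2^32 ≡ 864^2 = 746496 ≡ 747 (mod 2021)
2^64 ≡ 747^2 = 558009 ≡ 213 (mod 2021)
2^128 ≡ 213^2 = 45369 ≡ 907 (mod 2021)
2^256 ≡ 907^2 = 822649 ≡ 102 (mod 2021)
2^512 ≡ 102^2 = 10404 ≡ 299 (mod 2021)
2^1024 ≡ 299^2 = 89401 ≡ 477 (mod 2021)
2020 = 1024 + 512 + 256 + 128 + 64 + 32 + 4 in binary powers of 2.
So 2^2020 ≡ 477 · 299 · 102 · 907 · 213 · 747 · 16 ≡ 661 (mod 2021).
Since 661 ≠ 1, base 2 is a Fermat witness: 2021 is composite.

661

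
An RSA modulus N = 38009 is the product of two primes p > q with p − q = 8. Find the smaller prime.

Since p = q + 8, we have 38009 = q(q + 8), so q² + 8q − 38009 = 0.
Discriminant: 8² + 4·38009 = 64 + 152036 = 152100; √152100 = 390.
q = (−8 + 390)/2 = 191, and p = q + 8 = 199.
Check: 191 · 199 = 38009.

191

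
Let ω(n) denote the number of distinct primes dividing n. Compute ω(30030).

30030 = 2 · 15015
15015 = 3 · 5005
5005 = 5 · 1001
1001 = 7 · 143
143 = 11 · 13
30030 = 2 · 3 · 5 · 7 · 11 · 13, which has 6 distinct prime factors.

6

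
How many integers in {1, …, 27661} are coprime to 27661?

27324

Factor: 27661 = 139 · 199.
φ(27661) = (139−1) · (199−1) = 138 · 198 = 27324.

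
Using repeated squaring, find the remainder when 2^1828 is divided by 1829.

411

2^1 ≡ 2 (mod 1829)
2^2 ≡ 2^2 = 4 ≡ 4 (mod 1829)
2^4 ≡ 4^2 = 16 ≡ 16 (mod 1829)
2^8 ≡ 16^2 = 256 ≡ 256 (mod 1829)
2^16 ≡ 256^2 = 65536 ≡ 1521 (mod 1829)
2^32 ≡ 1521^2 = 2313441 ≡ 1585 (mod 1829)
2^64 ≡ 1585^2 = 2512225 ≡ 1008 (mod 1829)
2^128 ≡ 1008^2 = 1016064 ≡ 969 (mod 1829)
2^256 ≡ 969^2 = 938961 ≡ 684 (mod 1829)
2^512 ≡ 684^2 = 467856 ≡ 1461 (mod 1829)
2^1024 ≡ 1461^2 = 2134521 ≡ 78 (mod 1829)
1828 = 1024 + 512 + 256 + 32 + 4 in binary powers of 2.
So 2^1828 ≡ 78 · 1461 · 684 · 1585 · 16 ≡ 411 (mod 1829).
Since 411 ≠ 1, base 2 is a Fermat witness: 1829 is composite.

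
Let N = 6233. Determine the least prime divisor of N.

6233 is odd.
Digit sum 14, not divisible by 3.
Ends in 3: not divisible by 5.
7: 6233 = 7·890 + 3
11: 6233 = 11·566 + 7
13: 6233 = 13·479 + 6
17: 6233 = 17·366 + 11
19: 6233 = 19·328 + 1
23: 6233 = 23·271

23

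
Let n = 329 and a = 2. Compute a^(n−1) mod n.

205

2^1 ≡ 2 (mod 329)
2^2 ≡ 2^2 = 4 ≡ 4 (mod 329)
2^4 ≡ 4^2 = 16 ≡ 16 (mod 329)
2^8 ≡ 16^2 = 256 ≡ 256 (mod 329)
2^16 ≡ 256^2 = 65536 ≡ 65 (mod 329)
2^32 ≡ 65^2 = 4225 ≡ 277 (mod 329)
2^64 ≡ 277^2 = 76729 ≡ 72 (mod 329)
2^128 ≡ 72^2 = 5184 ≡ 249 (mod 329)
2^256 ≡ 249^2 = 62001 ≡ 149 (mod 329)
328 = 256 + 64 + 8 in binary powers of 2.
So 2^328 ≡ 149 · 72 · 256 ≡ 205 (mod 329).
Since 205 ≠ 1, base 2 is a Fermat witness: 329 is composite.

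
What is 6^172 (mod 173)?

6^1 ≡ 6 (mod 173)
6^2 ≡ 6^2 = 36 ≡ 36 (mod 173)
6^4 ≡ 36^2 = 1296 ≡ 85 (mod 173)
6^8 ≡ 85^2 = 7225 ≡ 132 (mod 173)
6^16 ≡ 132^2 = 17424 ≡ 124 (mod 173)
6^32 ≡ 124^2 = 15376 ≡ 152 (mod 173)
6^64 ≡ 152^2 = 23104 ≡ 95 (mod 173)
6^128 ≡ 95^2 = 9025 ≡ 29 (mod 173)
172 = 128 + 32 + 8 + 4 in binary powers of 2.
So 6^172 ≡ 29 · 152 · 132 · 85 ≡ 1 (mod 173).
Since the result is 1, base 6 gives no evidence that 173 is composite.

1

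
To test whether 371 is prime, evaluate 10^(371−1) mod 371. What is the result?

10^1 ≡ 10 (mod 371)
10^2 ≡ 10^2 = 100 ≡ 100 (mod 371)
10^4 ≡ 100^2 = 10000 ≡ 354 (mod 371)
10^8 ≡ 354^2 = 125316 ≡ 289 (mod 371)
10^16 ≡ 289^2 = 83521 ≡ 46 (mod 371)
10^32 ≡ 46^2 = 2116 ≡ 261 (mod 371)
10^64 ≡ 261^2 = 68121 ≡ 228 (mod 371)
10^128 ≡ 228^2 = 51984 ≡ 44 (mod 371)
10^256 ≡ 44^2 = 1936 ≡ 81 (mod 371)
370 = 256 + 64 + 32 + 16 + 2 in binary powers of 2.
So 10^370 ≡ 81 · 228 · 261 · 46 · 100 ≡ 102 (mod 371).
Since 102 ≠ 1, base 10 is a Fermat witness: 371 is composite.

102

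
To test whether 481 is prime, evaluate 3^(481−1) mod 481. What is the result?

417

3^1 ≡ 3 (mod 481)
3^2 ≡ 3^2 = 9 ≡ 9 (mod 481)
3^4 ≡ 9^2 = 81 ≡ 81 (mod 481)
3^8 ≡ 81^2 = 6561 ≡ 308 (mod 481)
3^16 ≡ 308^2 = 94864 ≡ 107 (mod 481)
3^32 ≡ 107^2 = 11449 ≡ 386 (mod 481)
3^64 ≡ 386^2 = 148996 ≡ 367 (mod 481)
3^128 ≡ 367^2 = 134689 ≡ 9 (mod 481)
3^256 ≡ 9^2 = 81 ≡ 81 (mod 481)
480 = 256 + 128 + 64 + 32 in binary powers of 2.
So 3^480 ≡ 81 · 9 · 367 · 386 ≡ 417 (mod 481).
Since 417 ≠ 1, base 3 is a Fermat witness: 481 is composite.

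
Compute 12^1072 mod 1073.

900

12^1 ≡ 12 (mod 1073)
12^2 ≡ 12^2 = 144 ≡ 144 (mod 1073)
12^4 ≡ 144^2 = 20736 ≡ 349 (mod 1073)
12^8 ≡ 349^2 = 121801 ≡ 552 (mod 1073)
12^16 ≡ 552^2 = 304704 ≡ 1045 (mod 1073)
12^32 ≡ 1045^2 = 1092025 ≡ 784 (mod 1073)
12^64 ≡ 784^2 = 614656 ≡ 900 (mod 1073)
12^128 ≡ 900^2 = 810000 ≡ 958 (mod 1073)
12^256 ≡ 958^2 = 917764 ≡ 349 (mod 1073)
12^512 ≡ 349^2 = 121801 ≡ 552 (mod 1073)
12^1024 ≡ 552^2 = 304704 ≡ 1045 (mod 1073)
1072 = 1024 + 32 + 16 in binary powers of 2.
So 12^1072 ≡ 1045 · 784 · 1045 ≡ 900 (mod 1073).
Since 900 ≠ 1, base 12 is a Fermat witness: 1073 is composite.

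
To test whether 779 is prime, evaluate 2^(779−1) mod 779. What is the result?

2^1 ≡ 2 (mod 779)
2^2 ≡ 2^2 = 4 ≡ 4 (mod 779)
2^4 ≡ 4^2 = 16 ≡ 16 (mod 779)
2^8 ≡ 16^2 = 256 ≡ 256 (mod 779)
2^16 ≡ 256^2 = 65536 ≡ 100 (mod 779)
2^32 ≡ 100^2 = 10000 ≡ 652 (mod 779)
2^64 ≡ 652^2 = 425104 ≡ 549 (mod 779)
2^128 ≡ 549^2 = 301401 ≡ 707 (mod 779)
2^256 ≡ 707^2 = 499849 ≡ 510 (mod 779)
2^512 ≡ 510^2 = 260100 ≡ 693 (mod 779)
778 = 512 + 256 + 8 + 2 in binary powers of 2.
So 2^778 ≡ 693 · 510 · 256 · 4 ≡ 605 (mod 779).
Since 605 ≠ 1, base 2 is a Fermat witness: 779 is composite.

605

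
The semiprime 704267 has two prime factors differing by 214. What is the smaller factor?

739

Since p = q + 214, we have 704267 = q(q + 214), so q² + 214q − 704267 = 0.
Discriminant: 214² + 4·704267 = 45796 + 2817068 = 2862864; √2862864 = 1692.
q = (−214 + 1692)/2 = 739, and p = q + 214 = 953.
Check: 739 · 953 = 704267.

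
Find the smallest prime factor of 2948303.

2948303 is odd.
Digit sum 29, not divisible by 3.
Ends in 3: not divisible by 5.
7: 2948303 = 7·421186 + 1
11: 2948303 = 11·268027 + 6
13: 2948303 = 13·226792 + 7
17: 2948303 = 17·173429 + 10
19: 2948303 = 19·155173 + 16
23: 2948303 = 23·128187 + 2
29: 2948303 = 29·101665 + 18
31: 2948303 = 31·95106 + 17
37: 2948303 = 37·79683 + 32
41: 2948303 = 41·71909 + 34
43: 2948303 = 43·68565 + 8
47: 2948303 = 47·62729 + 40
53: 2948303 = 53·55628 + 19
59: 2948303 = 59·49971 + 14
61: 2948303 = 61·48332 + 51
67: 2948303 = 67·44004 + 35
71: 2948303 = 71·41525 + 28
73: 2948303 = 73·40387 + 52
79: 2948303 = 79·37320 + 23
83: 2948303 = 83·35521 + 60
89: 2948303 = 89·33127

89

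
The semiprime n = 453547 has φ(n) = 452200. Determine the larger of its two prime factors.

701

φ(n) = (p−1)(q−1) = n − (p+q) + 1, so p + q = 453547 − 452200 + 1 = 1348.
p and q are the roots of t² − 1348t + 453547 = 0.
Discriminant: 1348² − 4·453547 = 1817104 − 1814188 = 2916; √2916 = 54.
q = (1348 − 54)/2 = 647, p = (1348 + 54)/2 = 701.
Check: 647 · 701 = 453547.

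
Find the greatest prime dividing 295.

295 = 5 · 59
59 is prime.
So 295 = 5 · 59; the largest prime factor is 59.

59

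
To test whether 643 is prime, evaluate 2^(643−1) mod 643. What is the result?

1

2^1 ≡ 2 (mod 643)
2^2 ≡ 2^2 = 4 ≡ 4 (mod 643)
2^4 ≡ 4^2 = 16 ≡ 16 (mod 643)
2^8 ≡ 16^2 = 256 ≡ 256 (mod 643)
2^16 ≡ 256^2 = 65536 ≡ 593 (mod 643)
2^32 ≡ 593^2 = 351649 ≡ 571 (mod 643)
2^64 ≡ 571^2 = 326041 ≡ 40 (mod 643)
2^128 ≡ 40^2 = 1600 ≡ 314 (mod 643)
2^256 ≡ 314^2 = 98596 ≡ 217 (mod 643)
2^512 ≡ 217^2 = 47089 ≡ 150 (mod 643)
642 = 512 + 128 + 2 in binary powers of 2.
So 2^642 ≡ 150 · 314 · 4 ≡ 1 (mod 643).
Since the result is 1, base 2 gives no evidence that 643 is composite.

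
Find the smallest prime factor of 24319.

83

24319 is odd.
Digit sum 19, not divisible by 3.
Ends in 9: not divisible by 5.
7: 24319 = 7·3474 + 1
11: 24319 = 11·2210 + 9
13: 24319 = 13·1870 + 9
17: 24319 = 17·1430 + 9
19: 24319 = 19·1279 + 18
23: 24319 = 23·1057 + 8
29: 24319 = 29·838 + 17
31: 24319 = 31·784 + 15
37: 24319 = 37·657 + 10
41: 24319 = 41·593 + 6
43: 24319 = 43·565 + 24
47: 24319 = 47·517 + 20
53: 24319 = 53·458 + 45
59: 24319 = 59·412 + 11
61: 24319 = 61·398 + 41
67: 24319 = 67·362 + 65
71: 24319 = 71·342 + 37
73: 24319 = 73·333 + 10
79: 24319 = 79·307 + 66
83: 24319 = 83·293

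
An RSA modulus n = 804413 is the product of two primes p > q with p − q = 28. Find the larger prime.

911

Since p = q + 28, we have 804413 = q(q + 28), so q² + 28q − 804413 = 0.
Discriminant: 28² + 4·804413 = 784 + 3217652 = 3218436; √3218436 = 1794.
q = (−28 + 1794)/2 = 883, and p = q + 28 = 911.
Check: 883 · 911 = 804413.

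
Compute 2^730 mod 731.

4

2^1 ≡ 2 (mod 731)
2^2 ≡ 2^2 = 4 ≡ 4 (mod 731)
2^4 ≡ 4^2 = 16 ≡ 16 (mod 731)
2^8 ≡ 16^2 = 256 ≡ 256 (mod 731)
2^16 ≡ 256^2 = 65536 ≡ 477 (mod 731)
2^32 ≡ 477^2 = 227529 ≡ 188 (mod 731)
2^64 ≡ 188^2 = 35344 ≡ 256 (mod 731)
2^128 ≡ 256^2 = 65536 ≡ 477 (mod 731)
2^256 ≡ 477^2 = 227529 ≡ 188 (mod 731)
2^512 ≡ 188^2 = 35344 ≡ 256 (mod 731)
730 = 512 + 128 + 64 + 16 + 8 + 2 in binary powers of 2.
So 2^730 ≡ 256 · 477 · 256 · 477 · 256 · 4 ≡ 4 (mod 731).
Since 4 ≠ 1, base 2 is a Fermat witness: 731 is composite.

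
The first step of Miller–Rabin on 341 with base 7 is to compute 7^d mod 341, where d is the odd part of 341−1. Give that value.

87

341 − 1 = 340 = 2^2 · 85, so d = 85.
7^1 ≡ 7 (mod 341)
7^2 ≡ 7^2 = 49 ≡ 49 (mod 341)
7^4 ≡ 49^2 = 2401 ≡ 14 (mod 341)
7^8 ≡ 14^2 = 196 ≡ 196 (mod 341)
7^16 ≡ 196^2 = 38416 ≡ 224 (mod 341)
7^32 ≡ 224^2 = 50176 ≡ 49 (mod 341)
7^64 ≡ 49^2 = 2401 ≡ 14 (mod 341)
85 = 64 + 16 + 4 + 1 in binary powers of 2.
So 7^85 ≡ 14 · 224 · 14 · 7 ≡ 87 (mod 341).
Squaring chain: 87 → 67; never reaches −1, so base 7 is a Miller–Rabin witness that 341 is composite.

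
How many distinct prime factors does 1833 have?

3

1833 = 3 · 611
611 = 13 · 47
1833 = 3 · 13 · 47, which has 3 distinct prime factors.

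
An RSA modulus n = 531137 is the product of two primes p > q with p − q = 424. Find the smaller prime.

Since p = q + 424, we have 531137 = q(q + 424), so q² + 424q − 531137 = 0.
Discriminant: 424² + 4·531137 = 179776 + 2124548 = 2304324; √2304324 = 1518.
q = (−424 + 1518)/2 = 547, and p = q + 424 = 971.
Check: 547 · 971 = 531137.

547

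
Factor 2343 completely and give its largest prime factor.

71

2343 = 3 · 781
781 = 11 · 71
71 is prime.
So 2343 = 3 · 11 · 71; the largest prime factor is 71.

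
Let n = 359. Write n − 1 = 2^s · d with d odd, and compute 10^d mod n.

1

359 − 1 = 358 = 2^1 · 179, so d = 179.
10^1 ≡ 10 (mod 359)
10^2 ≡ 10^2 = 100 ≡ 100 (mod 359)
10^4 ≡ 100^2 = 10000 ≡ 307 (mod 359)
10^8 ≡ 307^2 = 94249 ≡ 191 (mod 359)
10^16 ≡ 191^2 = 36481 ≡ 222 (mod 359)
10^32 ≡ 222^2 = 49284 ≡ 101 (mod 359)
10^64 ≡ 101^2 = 10201 ≡ 149 (mod 359)
10^128 ≡ 149^2 = 22201 ≡ 302 (mod 359)
179 = 128 + 32 + 16 + 2 + 1 in binary powers of 2.
So 10^179 ≡ 302 · 101 · 222 · 100 · 10 ≡ 1 (mod 359).
Since 10^d ≡ 1 (mod 359), base 10 does not prove 359 composite.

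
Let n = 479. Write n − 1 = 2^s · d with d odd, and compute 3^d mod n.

479 − 1 = 478 = 2^1 · 239, so d = 239.
3^1 ≡ 3 (mod 479)
3^2 ≡ 3^2 = 9 ≡ 9 (mod 479)
3^4 ≡ 9^2 = 81 ≡ 81 (mod 479)
3^8 ≡ 81^2 = 6561 ≡ 334 (mod 479)
3^16 ≡ 334^2 = 111556 ≡ 428 (mod 479)
3^32 ≡ 428^2 = 183184 ≡ 206 (mod 479)
3^64 ≡ 206^2 = 42436 ≡ 284 (mod 479)
3^128 ≡ 284^2 = 80656 ≡ 184 (mod 479)
239 = 128 + 64 + 32 + 8 + 4 + 2 + 1 in binary powers of 2.
So 3^239 ≡ 184 · 284 · 206 · 334 · 81 · 9 · 3 ≡ 1 (mod 479).
Since 3^d ≡ 1 (mod 479), base 3 does not prove 479 composite.

1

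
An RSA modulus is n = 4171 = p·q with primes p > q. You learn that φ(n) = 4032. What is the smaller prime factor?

φ(n) = (p−1)(q−1) = n − (p+q) + 1, so p + q = 4171 − 4032 + 1 = 140.
p and q are the roots of t² − 140t + 4171 = 0.
Discriminant: 140² − 4·4171 = 19600 − 16684 = 2916; √2916 = 54.
q = (140 − 54)/2 = 43, p = (140 + 54)/2 = 97.
Check: 43 · 97 = 4171.

43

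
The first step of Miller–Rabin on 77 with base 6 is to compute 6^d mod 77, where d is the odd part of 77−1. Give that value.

13

77 − 1 = 76 = 2^2 · 19, so d = 19.
6^1 ≡ 6 (mod 77)
6^2 ≡ 6^2 = 36 ≡ 36 (mod 77)
6^4 ≡ 36^2 = 1296 ≡ 64 (mod 77)
6^8 ≡ 64^2 = 4096 ≡ 15 (mod 77)
6^16 ≡ 15^2 = 225 ≡ 71 (mod 77)
19 = 16 + 2 + 1 in binary powers of 2.
So 6^19 ≡ 71 · 36 · 6 ≡ 13 (mod 77).
Squaring chain: 13 → 15; never reaches −1, so base 6 is a Miller–Rabin witness that 77 is composite.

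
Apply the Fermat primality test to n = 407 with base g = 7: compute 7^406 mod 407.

81

7^1 ≡ 7 (mod 407)
7^2 ≡ 7^2 = 49 ≡ 49 (mod 407)
7^4 ≡ 49^2 = 2401 ≡ 366 (mod 407)
7^8 ≡ 366^2 = 133956 ≡ 53 (mod 407)
7^16 ≡ 53^2 = 2809 ≡ 367 (mod 407)
7^32 ≡ 367^2 = 134689 ≡ 379 (mod 407)
7^64 ≡ 379^2 = 143641 ≡ 377 (mod 407)
7^128 ≡ 377^2 = 142129 ≡ 86 (mod 407)
7^256 ≡ 86^2 = 7396 ≡ 70 (mod 407)
406 = 256 + 128 + 16 + 4 + 2 in binary powers of 2.
So 7^406 ≡ 70 · 86 · 367 · 366 · 49 ≡ 81 (mod 407).
Since 81 ≠ 1, base 7 is a Fermat witness: 407 is composite.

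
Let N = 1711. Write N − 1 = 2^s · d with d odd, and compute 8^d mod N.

1711 − 1 = 1710 = 2^1 · 855, so d = 855.
8^1 ≡ 8 (mod 1711)
8^2 ≡ 8^2 = 64 ≡ 64 (mod 1711)
8^4 ≡ 64^2 = 4096 ≡ 674 (mod 1711)
8^8 ≡ 674^2 = 454276 ≡ 861 (mod 1711)
8^16 ≡ 861^2 = 741321 ≡ 458 (mod 1711)
8^32 ≡ 458^2 = 209764 ≡ 1022 (mod 1711)
8^64 ≡ 1022^2 = 1044484 ≡ 774 (mod 1711)
8^128 ≡ 774^2 = 599076 ≡ 226 (mod 1711)
8^256 ≡ 226^2 = 51076 ≡ 1457 (mod 1711)
8^512 ≡ 1457^2 = 2122849 ≡ 1209 (mod 1711)
855 = 512 + 256 + 64 + 16 + 4 + 2 + 1 in binary powers of 2.
So 8^855 ≡ 1209 · 1457 · 774 · 458 · 674 · 64 · 8 ≡ 50 (mod 1711).
Squaring chain: 50; never reaches −1, so base 8 is a Miller–Rabin witness that 1711 is composite.

50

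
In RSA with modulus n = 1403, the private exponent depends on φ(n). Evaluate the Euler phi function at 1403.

1320

Factor: 1403 = 23 · 61.
φ(1403) = (23−1) · (61−1) = 22 · 60 = 1320.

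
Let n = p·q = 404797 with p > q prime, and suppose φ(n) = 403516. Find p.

φ(n) = (p−1)(q−1) = n − (p+q) + 1, so p + q = 404797 − 403516 + 1 = 1282.
p and q are the roots of t² − 1282t + 404797 = 0.
Discriminant: 1282² − 4·404797 = 1643524 − 1619188 = 24336; √24336 = 156.
q = (1282 − 156)/2 = 563, p = (1282 + 156)/2 = 719.
Check: 563 · 719 = 404797.

719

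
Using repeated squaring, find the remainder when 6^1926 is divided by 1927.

6^1 ≡ 6 (mod 1927)
6^2 ≡ 6^2 = 36 ≡ 36 (mod 1927)
6^4 ≡ 36^2 = 1296 ≡ 1296 (mod 1927)
6^8 ≡ 1296^2 = 1679616 ≡ 1199 (mod 1927)
6^16 ≡ 1199^2 = 1437601 ≡ 59 (mod 1927)
6^32 ≡ 59^2 = 3481 ≡ 1554 (mod 1927)
6^64 ≡ 1554^2 = 2414916 ≡ 385 (mod 1927)
6^128 ≡ 385^2 = 148225 ≡ 1773 (mod 1927)
6^256 ≡ 1773^2 = 3143529 ≡ 592 (mod 1927)
6^512 ≡ 592^2 = 350464 ≡ 1677 (mod 1927)
6^1024 ≡ 1677^2 = 2812329 ≡ 836 (mod 1927)
1926 = 1024 + 512 + 256 + 128 + 4 + 2 in binary powers of 2.
So 6^1926 ≡ 836 · 1677 · 592 · 1773 · 1296 · 36 ≡ 777 (mod 1927).
Since 777 ≠ 1, base 6 is a Fermat witness: 1927 is composite.

777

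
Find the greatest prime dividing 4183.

4183 = 47 · 89
89 is prime.
So 4183 = 47 · 89; the largest prime factor is 89.

89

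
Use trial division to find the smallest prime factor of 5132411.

73

5132411 is odd.
Digit sum 17, not divisible by 3.
Ends in 1: not divisible by 5.
7: 5132411 = 7·733201 + 4
11: 5132411 = 11·466582 + 9
13: 5132411 = 13·394800 + 11
17: 5132411 = 17·301906 + 9
19: 5132411 = 19·270126 + 17
23: 5132411 = 23·223148 + 7
29: 5132411 = 29·176979 + 20
31: 5132411 = 31·165561 + 20
37: 5132411 = 37·138713 + 30
41: 5132411 = 41·125180 + 31
43: 5132411 = 43·119358 + 17
47: 5132411 = 47·109200 + 11
53: 5132411 = 53·96837 + 50
59: 5132411 = 59·86990 + 1
61: 5132411 = 61·84137 + 54
67: 5132411 = 67·76603 + 10
71: 5132411 = 71·72287 + 34
73: 5132411 = 73·70307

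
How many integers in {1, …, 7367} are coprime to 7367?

7176

Factor: 7367 = 53 · 139.
φ(7367) = (53−1) · (139−1) = 52 · 138 = 7176.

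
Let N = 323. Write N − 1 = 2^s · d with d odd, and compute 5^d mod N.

323 − 1 = 322 = 2^1 · 161, so d = 161.
5^1 ≡ 5 (mod 323)
5^2 ≡ 5^2 = 25 ≡ 25 (mod 323)
5^4 ≡ 25^2 = 625 ≡ 302 (mod 323)
5^8 ≡ 302^2 = 91204 ≡ 118 (mod 323)
5^16 ≡ 118^2 = 13924 ≡ 35 (mod 323)
5^32 ≡ 35^2 = 1225 ≡ 256 (mod 323)
5^64 ≡ 256^2 = 65536 ≡ 290 (mod 323)
5^128 ≡ 290^2 = 84100 ≡ 120 (mod 323)
161 = 128 + 32 + 1 in binary powers of 2.
So 5^161 ≡ 120 · 256 · 5 ≡ 175 (mod 323).
Squaring chain: 175; never reaches −1, so base 5 is a Miller–Rabin witness that 323 is composite.

175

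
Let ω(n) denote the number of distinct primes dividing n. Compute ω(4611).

4611 = 3 · 1537
1537 = 29 · 53
4611 = 3 · 29 · 53, which has 3 distinct prime factors.

3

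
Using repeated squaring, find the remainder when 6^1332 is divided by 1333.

6^1 ≡ 6 (mod 1333)
6^2 ≡ 6^2 = 36 ≡ 36 (mod 1333)
6^4 ≡ 36^2 = 1296 ≡ 1296 (mod 1333)
6^8 ≡ 1296^2 = 1679616 ≡ 36 (mod 1333)
6^16 ≡ 36^2 = 1296 ≡ 1296 (mod 1333)
6^32 ≡ 1296^2 = 1679616 ≡ 36 (mod 1333)
6^64 ≡ 36^2 = 1296 ≡ 1296 (mod 1333)
6^128 ≡ 1296^2 = 1679616 ≡ 36 (mod 1333)
6^256 ≡ 36^2 = 1296 ≡ 1296 (mod 1333)
6^512 ≡ 1296^2 = 1679616 ≡ 36 (mod 1333)
6^1024 ≡ 36^2 = 1296 ≡ 1296 (mod 1333)
1332 = 1024 + 256 + 32 + 16 + 4 in binary powers of 2.
So 6^1332 ≡ 1296 · 1296 · 36 · 1296 · 1296 ≡ 1 (mod 1333).
Since the result is 1, base 6 gives no evidence that 1333 is composite.

1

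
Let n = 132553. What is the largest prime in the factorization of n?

61

132553 = 41 · 3233
3233 = 53 · 61
61 is prime.
So 132553 = 41 · 53 · 61; the largest prime factor is 61.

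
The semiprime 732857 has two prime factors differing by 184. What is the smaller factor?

Since p = q + 184, we have 732857 = q(q + 184), so q² + 184q − 732857 = 0.
Discriminant: 184² + 4·732857 = 33856 + 2931428 = 2965284; √2965284 = 1722.
q = (−184 + 1722)/2 = 769, and p = q + 184 = 953.
Check: 769 · 953 = 732857.

769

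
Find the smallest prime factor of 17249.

47

17249 is odd.
Digit sum 23, not divisible by 3.
Ends in 9: not divisible by 5.
7: 17249 = 7·2464 + 1
11: 17249 = 11·1568 + 1
13: 17249 = 13·1326 + 11
17: 17249 = 17·1014 + 11
19: 17249 = 19·907 + 16
23: 17249 = 23·749 + 22
29: 17249 = 29·594 + 23
31: 17249 = 31·556 + 13
37: 17249 = 37·466 + 7
41: 17249 = 41·420 + 29
43: 17249 = 43·401 + 6
47: 17249 = 47·367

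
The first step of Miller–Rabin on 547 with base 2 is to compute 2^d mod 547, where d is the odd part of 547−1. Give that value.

547 − 1 = 546 = 2^1 · 273, so d = 273.
2^1 ≡ 2 (mod 547)
2^2 ≡ 2^2 = 4 ≡ 4 (mod 547)
2^4 ≡ 4^2 = 16 ≡ 16 (mod 547)
2^8 ≡ 16^2 = 256 ≡ 256 (mod 547)
2^16 ≡ 256^2 = 65536 ≡ 443 (mod 547)
2^32 ≡ 443^2 = 196249 ≡ 423 (mod 547)
2^64 ≡ 423^2 = 178929 ≡ 60 (mod 547)
2^128 ≡ 60^2 = 3600 ≡ 318 (mod 547)
2^256 ≡ 318^2 = 101124 ≡ 476 (mod 547)
273 = 256 + 16 + 1 in binary powers of 2.
So 2^273 ≡ 476 · 443 · 2 ≡ 546 (mod 547).
Since 2^d ≡ 546 (mod 547), base 2 does not prove 547 composite.

546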